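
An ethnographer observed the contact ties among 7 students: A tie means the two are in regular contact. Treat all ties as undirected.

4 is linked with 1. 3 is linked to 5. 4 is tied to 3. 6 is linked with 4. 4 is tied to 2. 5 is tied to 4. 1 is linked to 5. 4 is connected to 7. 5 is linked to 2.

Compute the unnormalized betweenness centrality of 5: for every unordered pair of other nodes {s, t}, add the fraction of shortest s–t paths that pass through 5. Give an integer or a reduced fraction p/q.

Pairs whose geodesics pass through 5 — 3–2: 1/2; 3–1: 1/2; 2–1: 1/2.
All other pairs contribute 0.
Summing the contributions gives betweenness(5) = 3/2.

3/2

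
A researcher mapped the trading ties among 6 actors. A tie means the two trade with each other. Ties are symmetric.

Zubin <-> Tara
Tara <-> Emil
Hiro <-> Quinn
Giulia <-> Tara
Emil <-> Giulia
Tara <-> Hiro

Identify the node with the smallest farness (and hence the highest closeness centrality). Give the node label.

Tara

Farness (sum of distances to all others) for each node — Emil:9, Giulia:9, Hiro:8, Quinn:12, Tara:6, Zubin:10.
The smallest farness is 6, for Tara, so Tara has the highest closeness.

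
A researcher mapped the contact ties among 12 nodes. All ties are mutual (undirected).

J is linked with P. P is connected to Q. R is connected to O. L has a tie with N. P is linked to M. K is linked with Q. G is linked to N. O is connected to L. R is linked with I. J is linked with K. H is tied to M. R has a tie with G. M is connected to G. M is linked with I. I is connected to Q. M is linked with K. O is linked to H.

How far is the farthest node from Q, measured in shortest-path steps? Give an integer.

4

Distances from Q: G:3, H:3, I:1, J:2, K:1, L:4, M:2, N:4, O:3, P:1, R:2.
The largest is 4 (to N and L), so the eccentricity of Q is 4.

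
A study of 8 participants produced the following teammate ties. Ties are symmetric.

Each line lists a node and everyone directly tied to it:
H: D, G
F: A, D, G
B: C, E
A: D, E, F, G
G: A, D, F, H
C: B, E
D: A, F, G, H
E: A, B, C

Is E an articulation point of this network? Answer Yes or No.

Removing E leaves {A, D, F, G, and H} with no path to {B and C}, so the network splits into 2 components. E is a cut vertex.

Yes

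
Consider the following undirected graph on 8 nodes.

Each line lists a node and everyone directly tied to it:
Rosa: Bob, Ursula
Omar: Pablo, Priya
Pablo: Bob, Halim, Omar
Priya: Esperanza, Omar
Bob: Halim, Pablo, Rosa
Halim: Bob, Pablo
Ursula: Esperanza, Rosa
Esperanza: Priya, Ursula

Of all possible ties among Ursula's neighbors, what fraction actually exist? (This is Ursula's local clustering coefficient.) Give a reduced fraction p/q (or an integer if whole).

0

Ursula's neighbors: Esperanza and Rosa (k = 2).
Possible neighbor pairs: C(2,2) = 1. Edges among them: none → e = 0.
Clustering(Ursula) = 0/1.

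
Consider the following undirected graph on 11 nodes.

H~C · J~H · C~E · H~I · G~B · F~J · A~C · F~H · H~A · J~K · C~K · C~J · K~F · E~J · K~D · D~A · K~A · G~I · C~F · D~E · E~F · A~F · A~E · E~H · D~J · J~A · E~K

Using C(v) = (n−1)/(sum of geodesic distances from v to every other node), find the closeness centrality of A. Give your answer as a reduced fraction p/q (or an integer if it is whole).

Distances from A: B:4, C:1, D:1, E:1, F:1, G:3, H:1, I:2, J:1, K:1. Sum = 16.
n = 11, so closeness = 10/16 = 5/8.

5/8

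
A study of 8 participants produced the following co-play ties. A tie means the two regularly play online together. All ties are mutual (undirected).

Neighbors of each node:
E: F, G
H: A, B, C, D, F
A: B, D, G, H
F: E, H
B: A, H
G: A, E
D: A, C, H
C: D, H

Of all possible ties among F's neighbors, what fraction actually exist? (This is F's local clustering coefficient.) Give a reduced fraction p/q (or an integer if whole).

F's neighbors: E and H (k = 2).
Possible neighbor pairs: C(2,2) = 1. Edges among them: none → e = 0.
Clustering(F) = 0/1.

0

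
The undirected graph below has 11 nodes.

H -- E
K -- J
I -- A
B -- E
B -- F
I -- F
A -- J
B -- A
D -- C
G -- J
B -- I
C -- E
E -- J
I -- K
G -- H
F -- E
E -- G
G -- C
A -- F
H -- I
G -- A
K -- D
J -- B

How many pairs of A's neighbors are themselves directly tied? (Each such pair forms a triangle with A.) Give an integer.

5

A's neighbors: B, F, G, I, and J.
Neighbor pairs that are themselves tied: A–B–F; A–B–I; A–B–J; A–F–I; A–G–J. Each forms one triangle with A, for 5 in total.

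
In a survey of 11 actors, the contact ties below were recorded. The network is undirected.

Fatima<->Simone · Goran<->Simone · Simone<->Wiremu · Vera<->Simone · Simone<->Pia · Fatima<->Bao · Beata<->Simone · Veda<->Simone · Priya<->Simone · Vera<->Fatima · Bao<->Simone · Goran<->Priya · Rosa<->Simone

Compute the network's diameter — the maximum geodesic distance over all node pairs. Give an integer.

Eccentricity of each node (its greatest distance to any other): Bao:2, Beata:2, Fatima:2, Goran:2, Pia:2, Priya:2, Rosa:2, Simone:1, Veda:2, Vera:2, Wiremu:2.
The maximum eccentricity is 2, realized for instance by the pair Fatima–Rosa via Fatima – Simone – Rosa. So the diameter is 2.

2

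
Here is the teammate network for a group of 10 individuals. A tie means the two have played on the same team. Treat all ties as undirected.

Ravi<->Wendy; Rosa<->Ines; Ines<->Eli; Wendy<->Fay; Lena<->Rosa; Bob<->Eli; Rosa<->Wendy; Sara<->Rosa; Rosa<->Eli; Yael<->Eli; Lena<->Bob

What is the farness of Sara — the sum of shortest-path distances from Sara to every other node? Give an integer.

Distances from Sara: Bob:3, Eli:2, Fay:3, Ines:2, Lena:2, Ravi:3, Rosa:1, Wendy:2, Yael:3.
Sum = 3 + 2 + 3 + 2 + 2 + 3 + 1 + 2 + 3 = 21.

21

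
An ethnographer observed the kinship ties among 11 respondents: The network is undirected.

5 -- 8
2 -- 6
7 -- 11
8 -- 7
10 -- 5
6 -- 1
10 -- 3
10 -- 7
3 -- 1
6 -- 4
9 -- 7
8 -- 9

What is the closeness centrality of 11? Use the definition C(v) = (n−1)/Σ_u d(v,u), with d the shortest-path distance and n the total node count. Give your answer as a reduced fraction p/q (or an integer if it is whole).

Distances from 11: 1:4, 2:6, 3:3, 4:6, 5:3, 6:5, 7:1, 8:2, 9:2, 10:2. Sum = 34.
n = 11, so closeness = 10/34 = 5/17.

5/17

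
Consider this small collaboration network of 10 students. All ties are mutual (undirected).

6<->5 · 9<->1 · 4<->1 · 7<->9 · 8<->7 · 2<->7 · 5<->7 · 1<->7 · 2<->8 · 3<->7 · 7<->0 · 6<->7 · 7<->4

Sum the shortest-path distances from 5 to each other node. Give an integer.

Distances from 5: 0:2, 1:2, 2:2, 3:2, 4:2, 6:1, 7:1, 8:2, 9:2.
Sum = 2 + 2 + 2 + 2 + 2 + 1 + 1 + 2 + 2 = 16.

16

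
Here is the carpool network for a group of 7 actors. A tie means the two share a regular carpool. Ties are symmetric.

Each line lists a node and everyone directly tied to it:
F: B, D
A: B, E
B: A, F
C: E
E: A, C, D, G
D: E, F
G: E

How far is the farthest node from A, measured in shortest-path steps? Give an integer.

2

Distances from A: B:1, C:2, D:2, E:1, F:2, G:2.
The largest is 2 (to F, G, C, and D), so the eccentricity of A is 2.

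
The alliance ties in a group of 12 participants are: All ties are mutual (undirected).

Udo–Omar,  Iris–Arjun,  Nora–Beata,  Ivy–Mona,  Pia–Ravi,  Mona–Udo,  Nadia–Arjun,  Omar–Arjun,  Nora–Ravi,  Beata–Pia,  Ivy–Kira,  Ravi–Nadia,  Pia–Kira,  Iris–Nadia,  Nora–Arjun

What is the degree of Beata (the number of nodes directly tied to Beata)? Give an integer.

2

Beata is directly tied to Nora and Pia. That is 2 neighbors, so the degree of Beata is 2.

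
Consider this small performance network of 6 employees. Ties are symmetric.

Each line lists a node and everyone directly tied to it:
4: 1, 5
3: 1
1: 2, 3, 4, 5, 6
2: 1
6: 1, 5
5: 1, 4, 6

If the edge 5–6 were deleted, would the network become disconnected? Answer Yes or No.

No

Even without that edge, 5 still reaches 6 via 5 – 1 – 6, so the network stays connected. Not a bridge.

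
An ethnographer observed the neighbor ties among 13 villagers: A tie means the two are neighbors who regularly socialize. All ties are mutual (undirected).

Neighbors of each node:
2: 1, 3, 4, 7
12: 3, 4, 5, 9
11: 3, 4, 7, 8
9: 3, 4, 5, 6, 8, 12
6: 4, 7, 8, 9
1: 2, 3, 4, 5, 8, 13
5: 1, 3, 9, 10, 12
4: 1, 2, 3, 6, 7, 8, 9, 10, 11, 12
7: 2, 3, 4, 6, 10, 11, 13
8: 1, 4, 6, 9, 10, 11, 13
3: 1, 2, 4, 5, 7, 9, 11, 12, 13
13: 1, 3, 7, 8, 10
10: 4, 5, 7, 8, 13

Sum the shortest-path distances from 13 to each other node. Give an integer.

19

Distances from 13: 1:1, 2:2, 3:1, 4:2, 5:2, 6:2, 7:1, 8:1, 9:2, 10:1, 11:2, 12:2.
Sum = 1 + 2 + 1 + 2 + 2 + 2 + 1 + 1 + 2 + 1 + 2 + 2 = 19.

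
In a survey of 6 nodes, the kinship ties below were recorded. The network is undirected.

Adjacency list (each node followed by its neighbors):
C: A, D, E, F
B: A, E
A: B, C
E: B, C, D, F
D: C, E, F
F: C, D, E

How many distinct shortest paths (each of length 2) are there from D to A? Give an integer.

The shortest distance is 2, and the only length-2 path is D–C–A. So there is exactly 1 shortest path.

1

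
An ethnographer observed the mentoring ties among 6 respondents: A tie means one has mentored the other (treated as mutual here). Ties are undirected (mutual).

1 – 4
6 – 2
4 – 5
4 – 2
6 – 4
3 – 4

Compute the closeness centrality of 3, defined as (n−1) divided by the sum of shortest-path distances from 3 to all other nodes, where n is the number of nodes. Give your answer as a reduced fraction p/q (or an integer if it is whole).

Distances from 3: 1:2, 2:2, 4:1, 5:2, 6:2. Sum = 9.
n = 6, so closeness = 5/9.

5/9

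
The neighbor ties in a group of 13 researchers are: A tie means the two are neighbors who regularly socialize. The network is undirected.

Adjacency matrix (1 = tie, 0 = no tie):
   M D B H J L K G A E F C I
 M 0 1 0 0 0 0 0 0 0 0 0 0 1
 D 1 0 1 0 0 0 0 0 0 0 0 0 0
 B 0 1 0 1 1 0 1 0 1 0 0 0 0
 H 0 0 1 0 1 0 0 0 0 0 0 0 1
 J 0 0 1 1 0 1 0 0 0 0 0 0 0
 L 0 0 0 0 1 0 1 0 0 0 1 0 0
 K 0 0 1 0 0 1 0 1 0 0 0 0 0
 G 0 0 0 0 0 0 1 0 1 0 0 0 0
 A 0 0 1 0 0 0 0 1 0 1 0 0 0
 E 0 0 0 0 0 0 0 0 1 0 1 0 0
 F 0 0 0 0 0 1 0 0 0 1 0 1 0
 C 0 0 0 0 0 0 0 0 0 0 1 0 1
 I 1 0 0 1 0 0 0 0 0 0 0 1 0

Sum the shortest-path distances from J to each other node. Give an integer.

25

Distances from J: A:2, B:1, C:3, D:2, E:3, F:2, G:3, H:1, I:2, K:2, L:1, M:3.
Sum = 2 + 1 + 3 + 2 + 3 + 2 + 3 + 1 + 2 + 2 + 1 + 3 = 25.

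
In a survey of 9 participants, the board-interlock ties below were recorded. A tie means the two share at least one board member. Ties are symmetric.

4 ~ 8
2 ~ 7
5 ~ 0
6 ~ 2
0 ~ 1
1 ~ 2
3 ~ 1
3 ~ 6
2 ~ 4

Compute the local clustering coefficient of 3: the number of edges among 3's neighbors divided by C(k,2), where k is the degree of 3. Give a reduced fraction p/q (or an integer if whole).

3's neighbors: 1 and 6 (k = 2).
Possible neighbor pairs: C(2,2) = 1. Edges among them: none → e = 0.
Clustering(3) = 0/1.

0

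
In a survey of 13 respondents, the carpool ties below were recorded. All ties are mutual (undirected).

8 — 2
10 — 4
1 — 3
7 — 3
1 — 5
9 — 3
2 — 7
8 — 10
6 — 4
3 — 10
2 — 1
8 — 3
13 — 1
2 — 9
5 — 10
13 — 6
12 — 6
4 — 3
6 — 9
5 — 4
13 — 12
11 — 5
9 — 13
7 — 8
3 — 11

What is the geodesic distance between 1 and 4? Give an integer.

One shortest route is 1 – 5 – 4, which uses 2 edges, and 1 and 4 are not directly tied, so nothing shorter exists. So d(1,4) = 2.

2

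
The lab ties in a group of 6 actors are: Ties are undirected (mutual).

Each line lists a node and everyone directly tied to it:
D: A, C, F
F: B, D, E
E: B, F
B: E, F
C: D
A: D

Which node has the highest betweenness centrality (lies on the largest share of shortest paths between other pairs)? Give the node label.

Unnormalized betweenness of each node: A:0, B:0, C:0, D:7, E:0, F:6.
D has the largest value, 7, making it the main broker — the node through which the most shortest paths run.

D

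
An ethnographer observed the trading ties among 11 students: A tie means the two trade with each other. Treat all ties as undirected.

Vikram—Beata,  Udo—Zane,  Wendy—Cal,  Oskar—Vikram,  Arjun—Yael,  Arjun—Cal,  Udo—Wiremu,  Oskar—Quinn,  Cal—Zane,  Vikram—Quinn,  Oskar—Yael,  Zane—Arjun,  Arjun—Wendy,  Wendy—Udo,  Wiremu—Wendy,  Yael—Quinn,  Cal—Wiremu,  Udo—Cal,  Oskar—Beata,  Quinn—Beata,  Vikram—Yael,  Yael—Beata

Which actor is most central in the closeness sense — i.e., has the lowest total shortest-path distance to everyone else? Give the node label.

Farness (sum of distances to all others) for each node — Arjun:16, Beata:23, Cal:19, Oskar:23, Quinn:23, Udo:25, Vikram:23, Wendy:20, Wiremu:26, Yael:17, Zane:21.
The smallest farness is 16, for Arjun, so Arjun has the highest closeness.

Arjun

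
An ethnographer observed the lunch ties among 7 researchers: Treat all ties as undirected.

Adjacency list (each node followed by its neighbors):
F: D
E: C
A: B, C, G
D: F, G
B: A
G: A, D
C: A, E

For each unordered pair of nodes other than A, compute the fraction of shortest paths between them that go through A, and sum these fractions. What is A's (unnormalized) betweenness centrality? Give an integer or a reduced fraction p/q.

Pairs whose geodesics pass through A — B–G: 1; B–D: 1; B–E: 1; B–C: 1; B–F: 1; G–E: 1; G–C: 1; D–E: 1; D–C: 1; E–F: 1; C–F: 1.
All other pairs contribute 0.
Summing the contributions gives betweenness(A) = 11.

11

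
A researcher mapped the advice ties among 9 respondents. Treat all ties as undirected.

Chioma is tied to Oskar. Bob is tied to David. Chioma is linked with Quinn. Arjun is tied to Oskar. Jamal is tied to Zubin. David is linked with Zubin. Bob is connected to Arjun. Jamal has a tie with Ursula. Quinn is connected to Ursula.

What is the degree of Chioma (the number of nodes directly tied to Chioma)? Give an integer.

Chioma is directly tied to Oskar and Quinn. That is 2 neighbors, so the degree of Chioma is 2.

2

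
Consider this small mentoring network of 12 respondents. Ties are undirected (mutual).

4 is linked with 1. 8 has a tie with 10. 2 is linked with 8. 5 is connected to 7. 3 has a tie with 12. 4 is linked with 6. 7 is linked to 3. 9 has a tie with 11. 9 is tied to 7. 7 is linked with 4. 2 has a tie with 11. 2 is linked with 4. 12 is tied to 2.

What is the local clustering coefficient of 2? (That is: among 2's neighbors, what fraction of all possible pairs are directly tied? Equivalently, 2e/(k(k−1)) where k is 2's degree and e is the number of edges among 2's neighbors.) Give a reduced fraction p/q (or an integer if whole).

2's neighbors: 4, 8, 11, and 12 (k = 4).
Possible neighbor pairs: C(4,2) = 6. Edges among them: none → e = 0.
Clustering(2) = 0/6 = 0.

0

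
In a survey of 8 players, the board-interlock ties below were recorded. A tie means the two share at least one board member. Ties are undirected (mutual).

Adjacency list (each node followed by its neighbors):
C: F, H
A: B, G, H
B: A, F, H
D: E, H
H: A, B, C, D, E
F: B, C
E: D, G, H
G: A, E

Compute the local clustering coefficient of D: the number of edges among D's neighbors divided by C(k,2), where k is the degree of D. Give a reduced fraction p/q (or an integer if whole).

1

D's neighbors: E and H (k = 2).
Possible neighbor pairs: C(2,2) = 1. Edges among them: E–H → e = 1.
Clustering(D) = 1/1.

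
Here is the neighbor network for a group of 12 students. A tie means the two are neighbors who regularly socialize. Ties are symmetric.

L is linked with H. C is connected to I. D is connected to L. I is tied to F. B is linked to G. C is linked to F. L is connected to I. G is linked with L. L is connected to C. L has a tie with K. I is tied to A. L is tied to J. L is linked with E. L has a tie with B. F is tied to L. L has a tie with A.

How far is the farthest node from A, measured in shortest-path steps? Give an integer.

2

Distances from A: B:2, C:2, D:2, E:2, F:2, G:2, H:2, I:1, J:2, K:2, L:1.
The largest is 2 (to D, B, C, K, E, F, J, G, and H), so the eccentricity of A is 2.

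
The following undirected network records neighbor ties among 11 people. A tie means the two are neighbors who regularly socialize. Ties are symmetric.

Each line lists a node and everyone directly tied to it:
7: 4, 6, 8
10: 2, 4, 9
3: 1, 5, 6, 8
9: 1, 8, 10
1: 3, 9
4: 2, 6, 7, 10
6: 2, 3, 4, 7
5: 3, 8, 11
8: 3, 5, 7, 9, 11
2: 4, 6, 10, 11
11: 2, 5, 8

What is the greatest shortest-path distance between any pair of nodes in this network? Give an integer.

Eccentricity of each node (its greatest distance to any other): 1:3, 2:3, 3:3, 4:3, 5:3, 6:3, 7:3, 8:2, 9:3, 10:3, 11:3.
The maximum eccentricity is 3, realized for instance by the pair 7–1 via 7 – 8 – 3 – 1. So the diameter is 3.

3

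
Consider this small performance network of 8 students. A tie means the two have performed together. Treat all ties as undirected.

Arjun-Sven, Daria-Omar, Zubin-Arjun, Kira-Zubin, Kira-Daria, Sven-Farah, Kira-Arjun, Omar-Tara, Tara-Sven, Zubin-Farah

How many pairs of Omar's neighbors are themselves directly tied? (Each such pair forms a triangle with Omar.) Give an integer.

Omar's neighbors are Daria and Tara, but none of them are tied to each other, so no triangle contains Omar.

0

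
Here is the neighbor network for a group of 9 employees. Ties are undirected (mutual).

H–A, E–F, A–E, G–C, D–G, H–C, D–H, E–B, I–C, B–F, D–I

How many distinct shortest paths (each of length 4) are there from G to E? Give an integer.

The shortest distance is 4. The length-4 paths are: G–D–H–A–E; G–C–H–A–E.
That gives 2 distinct shortest paths.

2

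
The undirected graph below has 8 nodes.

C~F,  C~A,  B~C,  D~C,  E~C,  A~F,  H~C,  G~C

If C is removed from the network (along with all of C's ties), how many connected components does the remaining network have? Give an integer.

Without C, the remaining ties split the others into: {H}; {A, F}; {B}; {E}; {G}; {D}.
That's 6 separate components.

6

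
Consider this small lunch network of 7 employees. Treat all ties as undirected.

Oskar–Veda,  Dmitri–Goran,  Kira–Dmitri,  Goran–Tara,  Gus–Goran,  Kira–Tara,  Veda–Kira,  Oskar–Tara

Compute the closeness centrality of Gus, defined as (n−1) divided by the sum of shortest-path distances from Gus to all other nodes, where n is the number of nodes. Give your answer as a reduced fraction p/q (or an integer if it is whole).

Distances from Gus: Dmitri:2, Goran:1, Kira:3, Oskar:3, Tara:2, Veda:4. Sum = 15.
n = 7, so closeness = 6/15 = 2/5.

2/5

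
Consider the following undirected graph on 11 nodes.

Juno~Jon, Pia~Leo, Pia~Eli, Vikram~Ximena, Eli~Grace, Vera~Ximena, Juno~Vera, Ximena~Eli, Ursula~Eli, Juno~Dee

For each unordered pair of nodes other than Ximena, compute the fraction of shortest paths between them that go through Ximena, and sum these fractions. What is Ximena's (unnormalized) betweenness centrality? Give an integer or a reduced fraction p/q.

Pairs whose geodesics pass through Ximena — Vera–Eli: 1; Vera–Grace: 1; Vera–Vikram: 1; Vera–Ursula: 1; Vera–Leo: 1; Vera–Pia: 1; Eli–Juno: 1; Eli–Vikram: 1; Eli–Jon: 1; Eli–Dee: 1; Juno–Grace: 1; Juno–Vikram: 1; Juno–Ursula: 1; Juno–Leo: 1 … (+15 more pairs).
All other pairs contribute 0.
Summing the contributions gives betweenness(Ximena) = 29.

29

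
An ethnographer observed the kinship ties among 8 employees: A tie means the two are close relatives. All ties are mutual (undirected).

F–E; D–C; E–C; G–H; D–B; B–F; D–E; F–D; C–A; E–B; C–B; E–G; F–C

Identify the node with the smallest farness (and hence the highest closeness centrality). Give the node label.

E

Farness (sum of distances to all others) for each node — A:16, B:11, C:10, D:11, E:9, F:11, G:13, H:19.
The smallest farness is 9, for E, so E has the highest closeness.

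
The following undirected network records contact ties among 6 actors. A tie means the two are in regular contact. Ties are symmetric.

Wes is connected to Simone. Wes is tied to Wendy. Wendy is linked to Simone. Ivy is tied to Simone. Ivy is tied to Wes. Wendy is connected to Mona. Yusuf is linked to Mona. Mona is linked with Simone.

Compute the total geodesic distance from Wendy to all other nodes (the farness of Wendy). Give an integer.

7

Distances from Wendy: Ivy:2, Mona:1, Simone:1, Wes:1, Yusuf:2.
Sum = 2 + 1 + 1 + 1 + 2 = 7.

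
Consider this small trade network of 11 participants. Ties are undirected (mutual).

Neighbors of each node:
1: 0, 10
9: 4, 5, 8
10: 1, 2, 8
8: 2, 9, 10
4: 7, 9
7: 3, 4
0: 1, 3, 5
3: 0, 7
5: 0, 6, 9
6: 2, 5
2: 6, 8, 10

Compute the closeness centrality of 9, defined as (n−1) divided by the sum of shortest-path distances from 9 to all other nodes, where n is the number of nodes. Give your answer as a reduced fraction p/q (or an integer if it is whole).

Distances from 9: 0:2, 1:3, 2:2, 3:3, 4:1, 5:1, 6:2, 7:2, 8:1, 10:2. Sum = 19.
n = 11, so closeness = 10/19.

10/19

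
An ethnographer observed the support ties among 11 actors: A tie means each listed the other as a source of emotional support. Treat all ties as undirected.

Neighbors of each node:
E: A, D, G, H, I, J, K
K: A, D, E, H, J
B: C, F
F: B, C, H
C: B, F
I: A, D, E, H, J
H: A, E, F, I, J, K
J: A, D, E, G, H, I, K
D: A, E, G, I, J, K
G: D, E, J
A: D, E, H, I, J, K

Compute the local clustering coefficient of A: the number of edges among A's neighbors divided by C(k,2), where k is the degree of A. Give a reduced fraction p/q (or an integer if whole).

A's neighbors: D, E, H, I, J, and K (k = 6).
Possible neighbor pairs: C(6,2) = 15. Edges among them: D–E, D–I, D–J, D–K, E–H, E–I, E–J, E–K, H–I, H–J, H–K, I–J, J–K → e = 13.
Clustering(A) = 13/15.

13/15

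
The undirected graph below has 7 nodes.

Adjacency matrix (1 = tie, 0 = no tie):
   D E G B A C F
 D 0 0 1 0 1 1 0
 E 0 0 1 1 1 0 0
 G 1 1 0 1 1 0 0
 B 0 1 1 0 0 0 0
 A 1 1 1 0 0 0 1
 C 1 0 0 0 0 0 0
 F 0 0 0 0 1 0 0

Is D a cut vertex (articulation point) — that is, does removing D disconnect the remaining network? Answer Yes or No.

Yes

Removing D leaves {A, B, E, F, and G} with no path to {C}, so the network splits into 2 components. D is a cut vertex.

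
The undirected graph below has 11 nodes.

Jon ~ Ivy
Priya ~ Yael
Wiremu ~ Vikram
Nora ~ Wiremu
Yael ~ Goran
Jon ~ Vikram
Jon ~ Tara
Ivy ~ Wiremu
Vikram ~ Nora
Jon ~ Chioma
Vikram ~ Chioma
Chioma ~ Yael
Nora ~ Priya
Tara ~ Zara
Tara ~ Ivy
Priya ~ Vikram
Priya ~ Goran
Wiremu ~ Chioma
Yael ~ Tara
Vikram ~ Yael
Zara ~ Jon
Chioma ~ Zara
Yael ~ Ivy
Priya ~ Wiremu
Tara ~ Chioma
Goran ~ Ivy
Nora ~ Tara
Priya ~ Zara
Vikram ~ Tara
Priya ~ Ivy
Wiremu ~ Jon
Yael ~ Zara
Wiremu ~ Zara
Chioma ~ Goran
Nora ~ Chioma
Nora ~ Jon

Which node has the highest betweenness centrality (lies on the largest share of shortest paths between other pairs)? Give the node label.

Chioma

Unnormalized betweenness of each node: Chioma:211/60, Goran:11/30, Ivy:32/15, Jon:83/60, Nora:11/15, Priya:89/30, Tara:5/3, Vikram:83/60, Wiremu:19/12, Yael:32/15, Zara:17/15.
Chioma has the largest value, 211/60, making it the main broker — the node through which the most shortest paths run.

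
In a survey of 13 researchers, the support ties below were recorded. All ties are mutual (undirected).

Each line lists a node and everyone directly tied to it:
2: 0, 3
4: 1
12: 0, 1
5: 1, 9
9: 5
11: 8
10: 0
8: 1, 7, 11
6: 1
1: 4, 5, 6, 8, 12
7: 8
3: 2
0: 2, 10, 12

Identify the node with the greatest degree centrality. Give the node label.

Degrees — 0:3, 1:5, 2:2, 3:1, 4:1, 5:2, 6:1, 7:1, 8:3, 9:1, 10:1, 11:1, 12:2.
The maximum is 5, attained only by 1.

1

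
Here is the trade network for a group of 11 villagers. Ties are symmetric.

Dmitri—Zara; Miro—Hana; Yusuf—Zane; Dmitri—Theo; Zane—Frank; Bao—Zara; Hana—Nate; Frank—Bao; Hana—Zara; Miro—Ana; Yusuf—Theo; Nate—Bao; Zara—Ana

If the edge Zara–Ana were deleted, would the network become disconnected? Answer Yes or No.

No

Even without that edge, Zara still reaches Ana via Zara – Hana – Miro – Ana, so the network stays connected. Not a bridge.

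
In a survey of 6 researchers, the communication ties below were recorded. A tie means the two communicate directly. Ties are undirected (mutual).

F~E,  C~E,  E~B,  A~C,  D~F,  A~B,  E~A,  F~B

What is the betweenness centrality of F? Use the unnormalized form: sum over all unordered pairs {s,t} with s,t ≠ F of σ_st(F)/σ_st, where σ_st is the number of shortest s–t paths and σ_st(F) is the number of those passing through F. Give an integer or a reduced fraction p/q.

Pairs whose geodesics pass through F — C–D: 1; E–D: 1; A–D: 2/2; B–D: 1.
All other pairs contribute 0.
Summing the contributions gives betweenness(F) = 4.

4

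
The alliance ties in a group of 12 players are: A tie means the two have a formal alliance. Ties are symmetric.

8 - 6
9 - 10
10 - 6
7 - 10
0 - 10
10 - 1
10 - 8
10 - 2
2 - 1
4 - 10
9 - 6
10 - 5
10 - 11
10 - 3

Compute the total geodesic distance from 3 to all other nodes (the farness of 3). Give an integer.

21

Distances from 3: 0:2, 1:2, 2:2, 4:2, 5:2, 6:2, 7:2, 8:2, 9:2, 10:1, 11:2.
Sum = 2 + 2 + 2 + 2 + 2 + 2 + 2 + 2 + 2 + 1 + 2 = 21.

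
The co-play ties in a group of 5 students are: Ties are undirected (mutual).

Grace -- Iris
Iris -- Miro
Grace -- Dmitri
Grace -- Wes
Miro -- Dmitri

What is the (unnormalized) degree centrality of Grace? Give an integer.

3

Grace is directly tied to Dmitri, Iris, and Wes. That is 3 neighbors, so the degree of Grace is 3.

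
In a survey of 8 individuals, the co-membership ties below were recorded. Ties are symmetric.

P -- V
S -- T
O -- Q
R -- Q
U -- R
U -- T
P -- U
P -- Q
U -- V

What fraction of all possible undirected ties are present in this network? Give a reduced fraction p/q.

9/28

There are 9 edges and 8 nodes, so the maximum possible is C(8,2) = 28.
Density = 9/28.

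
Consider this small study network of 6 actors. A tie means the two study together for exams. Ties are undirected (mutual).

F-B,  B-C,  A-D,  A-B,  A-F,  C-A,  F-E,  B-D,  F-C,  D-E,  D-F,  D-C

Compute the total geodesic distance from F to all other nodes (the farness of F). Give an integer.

5

Distances from F: A:1, B:1, C:1, D:1, E:1.
Sum = 1 + 1 + 1 + 1 + 1 = 5.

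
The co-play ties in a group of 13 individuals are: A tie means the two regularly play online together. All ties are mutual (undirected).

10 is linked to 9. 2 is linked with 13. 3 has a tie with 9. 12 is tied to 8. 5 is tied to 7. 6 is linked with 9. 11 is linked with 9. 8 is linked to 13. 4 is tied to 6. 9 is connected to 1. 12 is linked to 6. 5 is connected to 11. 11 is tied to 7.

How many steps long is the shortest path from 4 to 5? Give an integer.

4

One shortest route is 4 – 6 – 9 – 11 – 5, which uses 4 edges, and at distance 3 from 4 we only reach {1, 3, 8, 10, 11}, which does not include 5. So d(4,5) = 4.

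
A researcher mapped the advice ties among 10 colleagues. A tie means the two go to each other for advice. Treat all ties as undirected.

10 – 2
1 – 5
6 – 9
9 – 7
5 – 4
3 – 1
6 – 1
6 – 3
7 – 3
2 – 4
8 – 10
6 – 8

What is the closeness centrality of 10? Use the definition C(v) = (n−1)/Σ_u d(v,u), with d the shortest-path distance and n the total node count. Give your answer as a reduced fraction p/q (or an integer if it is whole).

9/22

Distances from 10: 1:3, 2:1, 3:3, 4:2, 5:3, 6:2, 7:4, 8:1, 9:3. Sum = 22.
n = 10, so closeness = 9/22.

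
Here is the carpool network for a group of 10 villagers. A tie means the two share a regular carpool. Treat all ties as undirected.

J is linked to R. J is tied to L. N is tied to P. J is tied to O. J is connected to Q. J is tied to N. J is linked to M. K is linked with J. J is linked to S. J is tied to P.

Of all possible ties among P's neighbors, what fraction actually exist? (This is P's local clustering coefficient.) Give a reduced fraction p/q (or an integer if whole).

P's neighbors: J and N (k = 2).
Possible neighbor pairs: C(2,2) = 1. Edges among them: J–N → e = 1.
Clustering(P) = 1/1.

1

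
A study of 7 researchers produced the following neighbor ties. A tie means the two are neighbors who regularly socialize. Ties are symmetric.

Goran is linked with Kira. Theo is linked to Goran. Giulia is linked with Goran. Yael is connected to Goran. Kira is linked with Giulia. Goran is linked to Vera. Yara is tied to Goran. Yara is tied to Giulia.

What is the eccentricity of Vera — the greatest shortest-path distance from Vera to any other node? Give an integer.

2

Distances from Vera: Giulia:2, Goran:1, Kira:2, Theo:2, Yael:2, Yara:2.
The largest is 2 (to Yara, Yael, Theo, Kira, and Giulia), so the eccentricity of Vera is 2.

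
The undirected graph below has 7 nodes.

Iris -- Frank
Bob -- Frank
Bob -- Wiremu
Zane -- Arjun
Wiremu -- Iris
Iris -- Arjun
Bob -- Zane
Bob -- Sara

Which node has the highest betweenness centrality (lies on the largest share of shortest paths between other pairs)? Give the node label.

Unnormalized betweenness of each node: Arjun:1, Bob:15/2, Frank:1, Iris:5/2, Sara:0, Wiremu:1, Zane:2.
Bob has the largest value, 15/2, making it the main broker — the node through which the most shortest paths run.

Bob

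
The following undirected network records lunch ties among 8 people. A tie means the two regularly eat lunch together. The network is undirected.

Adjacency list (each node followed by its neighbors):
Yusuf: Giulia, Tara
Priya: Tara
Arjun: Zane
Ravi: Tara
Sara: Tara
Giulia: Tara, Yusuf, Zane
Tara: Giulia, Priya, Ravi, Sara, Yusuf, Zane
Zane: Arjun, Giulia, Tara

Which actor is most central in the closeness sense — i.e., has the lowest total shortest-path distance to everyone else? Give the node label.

Tara

Farness (sum of distances to all others) for each node — Arjun:17, Giulia:11, Priya:14, Ravi:14, Sara:14, Tara:8, Yusuf:13, Zane:11.
The smallest farness is 8, for Tara, so Tara has the highest closeness.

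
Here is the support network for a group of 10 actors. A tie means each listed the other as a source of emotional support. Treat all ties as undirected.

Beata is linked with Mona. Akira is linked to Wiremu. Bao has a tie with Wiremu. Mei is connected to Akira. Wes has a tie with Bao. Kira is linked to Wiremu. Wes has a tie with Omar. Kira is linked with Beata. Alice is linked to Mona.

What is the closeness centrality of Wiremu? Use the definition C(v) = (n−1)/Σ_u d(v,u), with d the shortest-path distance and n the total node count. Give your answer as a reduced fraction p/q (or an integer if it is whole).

Distances from Wiremu: Akira:1, Alice:4, Bao:1, Beata:2, Kira:1, Mei:2, Mona:3, Omar:3, Wes:2. Sum = 19.
n = 10, so closeness = 9/19.

9/19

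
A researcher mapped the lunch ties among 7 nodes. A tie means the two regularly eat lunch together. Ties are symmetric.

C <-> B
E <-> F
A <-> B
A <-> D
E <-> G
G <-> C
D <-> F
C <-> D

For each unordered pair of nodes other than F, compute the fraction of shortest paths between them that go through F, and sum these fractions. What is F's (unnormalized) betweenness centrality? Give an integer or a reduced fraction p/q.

2

Pairs whose geodesics pass through F — D–E: 1; A–E: 1.
All other pairs contribute 0.
Summing the contributions gives betweenness(F) = 2.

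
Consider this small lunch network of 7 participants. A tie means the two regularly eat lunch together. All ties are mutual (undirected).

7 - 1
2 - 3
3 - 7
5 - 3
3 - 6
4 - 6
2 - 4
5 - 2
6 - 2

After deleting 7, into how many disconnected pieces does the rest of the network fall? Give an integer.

2

Without 7, the remaining ties split the others into: {2, 3, 4, 5, 6}; {1}.
That's 2 separate components.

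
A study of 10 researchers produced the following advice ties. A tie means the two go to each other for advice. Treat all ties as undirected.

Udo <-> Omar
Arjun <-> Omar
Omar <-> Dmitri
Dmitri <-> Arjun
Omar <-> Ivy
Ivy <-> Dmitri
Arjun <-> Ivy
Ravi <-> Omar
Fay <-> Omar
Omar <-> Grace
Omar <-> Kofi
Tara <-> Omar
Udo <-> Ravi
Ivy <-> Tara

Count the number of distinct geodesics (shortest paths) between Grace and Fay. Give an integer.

The shortest distance is 2, and the only length-2 path is Grace–Omar–Fay. So there is exactly 1 shortest path.

1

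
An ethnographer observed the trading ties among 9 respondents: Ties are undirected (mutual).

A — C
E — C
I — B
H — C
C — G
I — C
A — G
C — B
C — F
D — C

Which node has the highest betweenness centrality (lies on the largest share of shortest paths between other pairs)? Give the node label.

C

Unnormalized betweenness of each node: A:0, B:0, C:26, D:0, E:0, F:0, G:0, H:0, I:0.
C has the largest value, 26, making it the main broker — the node through which the most shortest paths run.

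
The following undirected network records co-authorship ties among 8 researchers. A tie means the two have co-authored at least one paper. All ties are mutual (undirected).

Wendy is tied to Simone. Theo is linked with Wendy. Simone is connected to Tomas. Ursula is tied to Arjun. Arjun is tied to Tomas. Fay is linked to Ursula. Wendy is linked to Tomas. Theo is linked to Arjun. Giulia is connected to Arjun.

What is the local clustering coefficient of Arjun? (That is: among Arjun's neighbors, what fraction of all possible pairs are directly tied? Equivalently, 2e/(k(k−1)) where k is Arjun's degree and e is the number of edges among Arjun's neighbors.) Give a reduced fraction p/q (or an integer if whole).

Arjun's neighbors: Giulia, Theo, Tomas, and Ursula (k = 4).
Possible neighbor pairs: C(4,2) = 6. Edges among them: none → e = 0.
Clustering(Arjun) = 0/6 = 0.

0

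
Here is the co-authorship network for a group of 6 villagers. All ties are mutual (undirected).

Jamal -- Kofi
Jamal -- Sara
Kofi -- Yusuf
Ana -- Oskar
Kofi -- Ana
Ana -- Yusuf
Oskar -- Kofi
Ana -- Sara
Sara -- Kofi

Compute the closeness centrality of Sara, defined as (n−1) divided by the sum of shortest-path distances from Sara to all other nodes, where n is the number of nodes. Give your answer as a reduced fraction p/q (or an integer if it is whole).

5/7

Distances from Sara: Ana:1, Jamal:1, Kofi:1, Oskar:2, Yusuf:2. Sum = 7.
n = 6, so closeness = 5/7.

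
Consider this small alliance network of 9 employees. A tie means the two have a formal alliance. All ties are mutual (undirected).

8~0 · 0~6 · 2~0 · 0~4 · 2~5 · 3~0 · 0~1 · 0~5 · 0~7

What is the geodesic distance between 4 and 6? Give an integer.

One shortest route is 4 – 0 – 6, which uses 2 edges, and 4 and 6 are not directly tied, so nothing shorter exists. So d(4,6) = 2.

2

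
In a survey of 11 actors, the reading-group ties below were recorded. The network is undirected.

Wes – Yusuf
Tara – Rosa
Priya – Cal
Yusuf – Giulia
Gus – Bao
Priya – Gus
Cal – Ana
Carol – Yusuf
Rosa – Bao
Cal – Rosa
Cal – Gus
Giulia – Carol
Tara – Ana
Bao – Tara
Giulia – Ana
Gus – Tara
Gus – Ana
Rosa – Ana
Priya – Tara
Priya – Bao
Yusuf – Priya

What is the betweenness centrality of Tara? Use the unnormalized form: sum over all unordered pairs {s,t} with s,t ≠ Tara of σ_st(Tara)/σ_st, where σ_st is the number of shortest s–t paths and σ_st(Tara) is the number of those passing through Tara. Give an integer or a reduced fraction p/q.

Pairs whose geodesics pass through Tara — Yusuf–Rosa: 1/4; Wes–Rosa: 1/4; Giulia–Bao: 1/4; Ana–Priya: 1/3; Ana–Bao: 1/3; Gus–Rosa: 1/4; Priya–Rosa: 1/3.
All other pairs contribute 0.
Summing the contributions gives betweenness(Tara) = 2.

2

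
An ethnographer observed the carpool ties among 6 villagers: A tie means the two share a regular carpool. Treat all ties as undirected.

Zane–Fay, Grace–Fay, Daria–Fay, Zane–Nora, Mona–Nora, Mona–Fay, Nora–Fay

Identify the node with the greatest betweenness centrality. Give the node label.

Fay

Unnormalized betweenness of each node: Daria:0, Fay:15/2, Grace:0, Mona:0, Nora:1/2, Zane:0.
Fay has the largest value, 15/2, making it the main broker — the node through which the most shortest paths run.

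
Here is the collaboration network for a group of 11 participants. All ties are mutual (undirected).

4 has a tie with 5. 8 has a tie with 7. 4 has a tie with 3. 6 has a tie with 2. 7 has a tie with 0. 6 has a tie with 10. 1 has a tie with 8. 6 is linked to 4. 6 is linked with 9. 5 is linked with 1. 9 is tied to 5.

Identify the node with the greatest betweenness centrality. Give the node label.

5

Unnormalized betweenness of each node: 0:0, 1:21, 2:0, 3:0, 4:33/2, 5:25, 6:18, 7:9, 8:16, 9:15/2, 10:0.
5 has the largest value, 25, making it the main broker — the node through which the most shortest paths run.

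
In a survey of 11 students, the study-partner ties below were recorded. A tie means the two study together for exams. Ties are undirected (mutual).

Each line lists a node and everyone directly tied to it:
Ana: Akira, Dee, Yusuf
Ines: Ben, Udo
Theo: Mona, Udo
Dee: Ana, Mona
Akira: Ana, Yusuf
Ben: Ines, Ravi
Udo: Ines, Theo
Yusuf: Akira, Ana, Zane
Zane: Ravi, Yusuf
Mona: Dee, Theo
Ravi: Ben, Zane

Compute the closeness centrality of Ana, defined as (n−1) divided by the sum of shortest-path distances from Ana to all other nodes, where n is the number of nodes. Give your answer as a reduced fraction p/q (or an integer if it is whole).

Distances from Ana: Akira:1, Ben:4, Dee:1, Ines:5, Mona:2, Ravi:3, Theo:3, Udo:4, Yusuf:1, Zane:2. Sum = 26.
n = 11, so closeness = 10/26 = 5/13.

5/13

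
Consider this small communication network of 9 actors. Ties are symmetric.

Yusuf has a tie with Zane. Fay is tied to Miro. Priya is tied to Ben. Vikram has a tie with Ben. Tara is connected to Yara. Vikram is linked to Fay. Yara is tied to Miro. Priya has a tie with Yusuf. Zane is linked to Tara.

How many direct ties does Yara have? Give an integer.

Yara is directly tied to Miro and Tara. That is 2 neighbors, so the degree of Yara is 2.

2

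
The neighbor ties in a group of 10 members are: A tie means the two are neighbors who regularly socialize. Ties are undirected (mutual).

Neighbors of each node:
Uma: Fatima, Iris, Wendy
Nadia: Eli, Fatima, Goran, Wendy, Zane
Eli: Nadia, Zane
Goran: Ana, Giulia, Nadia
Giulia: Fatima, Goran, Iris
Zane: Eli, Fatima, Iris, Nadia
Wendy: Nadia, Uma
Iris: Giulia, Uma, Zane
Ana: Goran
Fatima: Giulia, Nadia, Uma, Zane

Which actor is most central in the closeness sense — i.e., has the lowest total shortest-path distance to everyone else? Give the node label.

Nadia

Farness (sum of distances to all others) for each node — Ana:24, Eli:19, Fatima:15, Giulia:17, Goran:16, Iris:16, Nadia:13, Uma:19, Wendy:18, Zane:15.
The smallest farness is 13, for Nadia, so Nadia has the highest closeness.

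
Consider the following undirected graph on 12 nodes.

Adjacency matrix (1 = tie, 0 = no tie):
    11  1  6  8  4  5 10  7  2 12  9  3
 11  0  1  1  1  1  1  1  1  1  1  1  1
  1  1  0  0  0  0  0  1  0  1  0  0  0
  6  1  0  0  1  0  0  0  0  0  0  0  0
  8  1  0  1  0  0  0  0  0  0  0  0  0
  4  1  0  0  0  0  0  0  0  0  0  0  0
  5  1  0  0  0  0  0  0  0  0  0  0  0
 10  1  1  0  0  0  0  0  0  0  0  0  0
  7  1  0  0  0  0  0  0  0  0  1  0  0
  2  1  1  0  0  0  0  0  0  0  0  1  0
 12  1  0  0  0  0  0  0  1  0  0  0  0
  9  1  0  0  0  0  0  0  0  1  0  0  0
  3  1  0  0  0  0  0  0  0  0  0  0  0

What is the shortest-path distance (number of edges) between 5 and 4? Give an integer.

2

One shortest route is 5 – 11 – 4, which uses 2 edges, and 5 and 4 are not directly tied, so nothing shorter exists. So d(5,4) = 2.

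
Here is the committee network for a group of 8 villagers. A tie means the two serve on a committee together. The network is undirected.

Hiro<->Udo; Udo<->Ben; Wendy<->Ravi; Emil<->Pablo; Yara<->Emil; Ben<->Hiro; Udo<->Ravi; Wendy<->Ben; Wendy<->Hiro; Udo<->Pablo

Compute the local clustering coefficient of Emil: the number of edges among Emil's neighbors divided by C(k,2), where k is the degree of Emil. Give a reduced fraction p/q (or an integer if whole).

0

Emil's neighbors: Pablo and Yara (k = 2).
Possible neighbor pairs: C(2,2) = 1. Edges among them: none → e = 0.
Clustering(Emil) = 0/1.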